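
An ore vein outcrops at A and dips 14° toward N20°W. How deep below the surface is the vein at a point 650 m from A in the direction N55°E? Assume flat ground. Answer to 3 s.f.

41.9 m

The hole lies 75° from the dip direction, so the down-dip offset is 650 × cos 75° = 168.23 m.
Depth = down-dip offset × tan(dip) = 168.23 × tan 14° = 168.23 × 0.2493
Depth = 41.95 m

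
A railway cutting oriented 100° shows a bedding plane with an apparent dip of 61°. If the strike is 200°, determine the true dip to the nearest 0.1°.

The section is 80° from the strike.
tan δ = tan α / sin β = tan 61° / sin 80° = 1.8040 / 0.9848 = 1.8319
true dip = arctan 1.8319 = 61.37°

61.4°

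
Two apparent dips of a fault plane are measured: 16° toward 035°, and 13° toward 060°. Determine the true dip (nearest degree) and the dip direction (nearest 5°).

The two traces are lines in the plane: v₁ = (sin 35°·cos 16°, cos 35°·cos 16°, −sin 16°), v₂ = (sin 60°·cos 13°, cos 60°·cos 13°, −sin 13°).
Cross product v₁ × v₂ gives the pole to the plane: n ∝ (0.043, 0.109, 0.396).
tan δ = √(n_x²+n_y²)/n_z = 0.117/0.396, so δ = 16.4°.
Dip direction = azimuth of (n_x, n_y) = atan2(0.043, 0.109) = 22°.

true dip 16°, dip direction 020°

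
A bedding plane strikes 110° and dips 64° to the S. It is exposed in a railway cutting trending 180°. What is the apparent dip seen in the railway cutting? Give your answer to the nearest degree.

63°

The section lies 70° from the strike.
tan(apparent dip) = tan 64° · sin 70° = 1.9267
apparent dip = arctan 1.9267 = 62.57°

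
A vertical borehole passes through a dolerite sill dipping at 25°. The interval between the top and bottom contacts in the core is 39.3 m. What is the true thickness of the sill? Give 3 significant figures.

True thickness t = h · cos(dip) = 39.3 × cos 25°
t = 39.3 × 0.9063 = 35.618 m

35.6 m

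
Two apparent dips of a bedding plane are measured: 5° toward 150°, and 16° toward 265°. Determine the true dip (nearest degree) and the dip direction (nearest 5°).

true dip 20°, dip direction 225°

Each apparent-dip line lies in the plane. As unit vectors (x east, y north, z up), v₁ plunges 5°→150° and v₂ plunges 16°→265°.
n = v₁ × v₂ = (-0.230, -0.221, 0.868) (taken with n_z > 0).
tan δ = √(n_x²+n_y²)/n_z = 0.319/0.868, so δ = 20.2°.
Dip direction = azimuth of (n_x, n_y) = atan2(-0.230, -0.221) = 226°.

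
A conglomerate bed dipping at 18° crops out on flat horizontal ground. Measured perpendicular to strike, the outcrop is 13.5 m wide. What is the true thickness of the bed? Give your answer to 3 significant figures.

4.17 m

True thickness t = w · sin(dip) = 13.5 × sin 18°
t = 13.5 × 0.3090 = 4.172 m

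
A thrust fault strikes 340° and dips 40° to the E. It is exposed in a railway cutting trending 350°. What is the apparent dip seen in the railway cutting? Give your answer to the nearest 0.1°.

8.3°

The section lies 10° from the strike.
tan α = tan 40° × sin 10° = 0.8391 × 0.1736 = 0.1457
apparent dip = arctan 0.1457 = 8.29°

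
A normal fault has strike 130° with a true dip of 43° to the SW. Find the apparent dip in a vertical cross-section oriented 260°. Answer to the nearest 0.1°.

Angle between strike (130°) and section (260°): β = 50°.
tan(apparent dip) = tan 43° · sin 50° = 0.7143
apparent dip = arctan 0.7143 = 35.54°

35.5°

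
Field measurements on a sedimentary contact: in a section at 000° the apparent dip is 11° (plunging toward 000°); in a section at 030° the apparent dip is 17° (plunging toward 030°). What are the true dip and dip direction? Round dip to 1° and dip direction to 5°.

The two traces are lines in the plane: v₁ = (sin 0°·cos 11°, cos 0°·cos 11°, −sin 11°), v₂ = (sin 30°·cos 17°, cos 30°·cos 17°, −sin 17°).
Cross product v₁ × v₂ gives the pole to the plane: n ∝ (0.129, 0.091, 0.469).
tan δ = √(n_x²+n_y²)/n_z = 0.158/0.469, so δ = 18.6°.
Dip direction = atan2(0.129, 0.091) = 55° (azimuth of n's horizontal projection).

true dip 19°, dip direction 055°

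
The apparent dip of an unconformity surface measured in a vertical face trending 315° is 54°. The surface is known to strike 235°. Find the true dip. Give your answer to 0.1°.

54.4°

The section is 80° from the strike.
tan δ = tan α / sin β = tan 54° / sin 80° = 1.3764 / 0.9848 = 1.3976
δ = arctan(1.3976) = 54.42°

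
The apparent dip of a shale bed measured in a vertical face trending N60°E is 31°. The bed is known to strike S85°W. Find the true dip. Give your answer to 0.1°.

The section is 25° from the strike.
tan δ = tan α / sin β = tan 31° / sin 25° = 0.6009 / 0.4226 = 1.4218
true dip = arctan 1.4218 = 54.88°

54.9°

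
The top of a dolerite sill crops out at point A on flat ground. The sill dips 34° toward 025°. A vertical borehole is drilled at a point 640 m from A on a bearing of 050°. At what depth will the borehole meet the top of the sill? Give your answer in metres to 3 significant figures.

391 m

The hole lies 25° from the dip direction, so the down-dip offset is 640 × cos 25° = 580.04 m.
Depth = down-dip offset × tan(dip) = 580.04 × tan 34° = 580.04 × 0.6745
Depth = 391.24 m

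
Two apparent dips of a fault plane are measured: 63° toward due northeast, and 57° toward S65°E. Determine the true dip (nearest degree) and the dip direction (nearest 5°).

true dip 65°, dip direction 070°

The two traces are lines in the plane: v₁ = (sin 45°·cos 63°, cos 45°·cos 63°, −sin 63°), v₂ = (sin 115°·cos 57°, cos 115°·cos 57°, −sin 57°).
Cross product v₁ × v₂ gives the pole to the plane: n ∝ (0.474, 0.171, 0.232).
tan δ = √(n_x²+n_y²)/n_z = 0.504/0.232, so δ = 65.3°.
Dip direction = azimuth of (n_x, n_y) = atan2(0.474, 0.171) = 70°.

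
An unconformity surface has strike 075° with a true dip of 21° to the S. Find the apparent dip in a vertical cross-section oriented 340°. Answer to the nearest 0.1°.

20.9°

The strike is 075° and the section trends 340°; the acute angle between them is β = 85°.
tan(apparent dip) = tan 21° · sin 85° = 0.3824
apparent dip = arctan 0.3824 = 20.93°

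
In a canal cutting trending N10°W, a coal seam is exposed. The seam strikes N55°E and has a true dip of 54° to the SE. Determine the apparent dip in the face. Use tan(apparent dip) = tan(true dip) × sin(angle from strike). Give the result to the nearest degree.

51°

The section lies 65° from the strike.
tan α = tan 54° × sin 65° = 1.3764 × 0.9063 = 1.2474
apparent dip = arctan 1.2474 = 51.28°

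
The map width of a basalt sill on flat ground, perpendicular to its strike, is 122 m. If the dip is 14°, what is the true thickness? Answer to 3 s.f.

29.5 m

True thickness t = w · sin(dip) = 122 × sin 14°
t = 122 × 0.2419 = 29.514 m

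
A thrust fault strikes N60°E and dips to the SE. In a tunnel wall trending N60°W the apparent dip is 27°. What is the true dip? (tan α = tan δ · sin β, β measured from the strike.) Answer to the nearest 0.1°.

30.5°

β = acute angle between strike N60°E and section N60°W = 60°.
tan(true dip) = tan 27° / sin 60° = 0.5883
δ = arctan(0.5883) = 30.47°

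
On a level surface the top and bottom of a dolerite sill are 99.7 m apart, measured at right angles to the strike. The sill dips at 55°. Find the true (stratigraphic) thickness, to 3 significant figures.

True thickness t = w · sin(dip) = 99.7 × sin 55°
t = 99.7 × 0.8192 = 81.669 m

81.7 m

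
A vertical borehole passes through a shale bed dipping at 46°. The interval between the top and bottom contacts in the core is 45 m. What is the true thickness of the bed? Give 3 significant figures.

31.3 m

True thickness t = h · cos(dip) = 45 × cos 46°
t = 45 × 0.6947 = 31.260 m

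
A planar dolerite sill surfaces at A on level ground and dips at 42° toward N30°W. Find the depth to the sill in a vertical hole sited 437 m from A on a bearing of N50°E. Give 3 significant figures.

The hole lies 80° from the dip direction, so the down-dip offset is 437 × cos 80° = 75.88 m.
Depth = down-dip offset × tan(dip) = 75.88 × tan 42° = 75.88 × 0.9004
Depth = 68.33 m

68.3 m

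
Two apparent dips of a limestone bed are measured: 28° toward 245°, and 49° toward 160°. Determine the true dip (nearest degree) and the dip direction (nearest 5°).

The two traces are lines in the plane: v₁ = (sin 245°·cos 28°, cos 245°·cos 28°, −sin 28°), v₂ = (sin 160°·cos 49°, cos 160°·cos 49°, −sin 49°).
Cross product v₁ × v₂ gives the pole to the plane: n ∝ (-0.008, -0.709, 0.577).
tan δ = √(n_x²+n_y²)/n_z = 0.709/0.577, so δ = 50.9°.
The horizontal component of n points toward azimuth atan2(n_x, n_y) = 181°, the dip direction.

true dip 51°, dip direction 180°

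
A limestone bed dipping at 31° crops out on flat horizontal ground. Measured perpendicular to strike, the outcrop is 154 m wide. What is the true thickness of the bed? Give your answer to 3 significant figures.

True thickness t = w · sin(dip) = 154 × sin 31°
t = 154 × 0.5150 = 79.316 m

79.3 m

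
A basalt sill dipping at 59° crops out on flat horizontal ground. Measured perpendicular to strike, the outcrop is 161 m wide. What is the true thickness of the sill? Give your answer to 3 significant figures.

True thickness t = w · sin(dip) = 161 × sin 59°
t = 161 × 0.8572 = 138.004 m

138 m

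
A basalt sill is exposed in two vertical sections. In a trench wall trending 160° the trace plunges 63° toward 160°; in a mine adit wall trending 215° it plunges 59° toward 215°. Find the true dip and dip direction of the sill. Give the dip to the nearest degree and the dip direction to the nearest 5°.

Each apparent-dip line lies in the plane. As unit vectors (x east, y north, z up), v₁ plunges 63°→160° and v₂ plunges 59°→215°.
n = v₁ × v₂ = (0.010, -0.396, 0.192) (taken with n_z > 0).
Dip δ = arctan(|n_h|/n_z) = arctan(0.396/0.192) = 64.2°.
Dip direction = atan2(0.010, -0.396) = 179° (azimuth of n's horizontal projection).

true dip 64°, dip direction 180°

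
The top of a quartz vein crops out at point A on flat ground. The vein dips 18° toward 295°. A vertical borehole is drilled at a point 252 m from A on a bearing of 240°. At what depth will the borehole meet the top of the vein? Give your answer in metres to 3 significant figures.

47.0 m

The hole lies 55° from the dip direction, so the down-dip offset is 252 × cos 55° = 144.54 m.
Depth = down-dip offset × tan(dip) = 144.54 × tan 18° = 144.54 × 0.3249
Depth = 46.96 m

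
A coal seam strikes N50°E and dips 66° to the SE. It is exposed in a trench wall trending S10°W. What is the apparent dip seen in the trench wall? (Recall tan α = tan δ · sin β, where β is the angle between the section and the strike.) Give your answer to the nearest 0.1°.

55.3°

Angle between strike (N50°E) and section (S10°W): β = 40°.
tan α = tan 66° × sin 40° = 2.2460 × 0.6428 = 1.4437
α = arctan(1.4437) = 55.29°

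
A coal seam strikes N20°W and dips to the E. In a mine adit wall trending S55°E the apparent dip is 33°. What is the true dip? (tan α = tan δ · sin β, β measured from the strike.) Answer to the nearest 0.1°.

β = acute angle between strike N20°W and section S55°E = 35°.
tan(true dip) = tan 33° / sin 35° = 1.1322
true dip = arctan 1.1322 = 48.55°

48.5°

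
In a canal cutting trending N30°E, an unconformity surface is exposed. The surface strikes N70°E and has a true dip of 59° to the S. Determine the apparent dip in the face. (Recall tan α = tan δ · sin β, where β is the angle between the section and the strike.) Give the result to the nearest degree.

47°

The strike is N70°E and the section trends N30°E; the acute angle between them is β = 40°.
tan α = tan 59° × sin 40° = 1.6643 × 0.6428 = 1.0698
apparent dip = arctan 1.0698 = 46.93°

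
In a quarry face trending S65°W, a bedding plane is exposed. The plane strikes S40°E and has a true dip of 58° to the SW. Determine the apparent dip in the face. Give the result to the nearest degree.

57°

The section lies 75° from the strike.
tan(apparent dip) = tan 58° · sin 75° = 1.5458
apparent dip = arctan 1.5458 = 57.10°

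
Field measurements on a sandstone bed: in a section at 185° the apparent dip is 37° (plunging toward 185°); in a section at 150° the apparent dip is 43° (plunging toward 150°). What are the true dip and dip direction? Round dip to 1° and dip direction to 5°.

true dip 43°, dip direction 150°

Each apparent-dip line lies in the plane. As unit vectors (x east, y north, z up), v₁ plunges 37°→185° and v₂ plunges 43°→150°.
Cross product v₁ × v₂ gives the pole to the plane: n ∝ (0.161, -0.268, 0.335).
True dip = arccos(n_z / |n|) = arccos(0.7313) = 43.0°.
Dip direction = azimuth of (n_x, n_y) = atan2(0.161, -0.268) = 149°.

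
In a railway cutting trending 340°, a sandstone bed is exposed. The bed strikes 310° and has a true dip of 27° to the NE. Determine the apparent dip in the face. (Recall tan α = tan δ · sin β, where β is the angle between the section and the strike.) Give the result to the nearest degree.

The strike is 310° and the section trends 340°; the acute angle between them is β = 30°.
tan α = tan 27° × sin 30° = 0.5095 × 0.5000 = 0.2548
α = arctan(0.2548) = 14.29°

14°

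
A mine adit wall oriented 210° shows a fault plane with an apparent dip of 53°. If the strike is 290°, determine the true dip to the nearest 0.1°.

β = acute angle between strike 290° and section 210° = 80°.
tan δ = tan α / sin β = tan 53° / sin 80° = 1.3270 / 0.9848 = 1.3475
δ = arctan(1.3475) = 53.42°

53.4°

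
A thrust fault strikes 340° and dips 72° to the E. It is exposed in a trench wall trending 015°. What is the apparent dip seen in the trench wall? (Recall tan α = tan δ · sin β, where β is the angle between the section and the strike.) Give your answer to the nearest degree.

60°

The strike is 340° and the section trends 015°; the acute angle between them is β = 35°.
tan(apparent dip) = tan 72° · sin 35° = 1.7653
α = arctan(1.7653) = 60.47°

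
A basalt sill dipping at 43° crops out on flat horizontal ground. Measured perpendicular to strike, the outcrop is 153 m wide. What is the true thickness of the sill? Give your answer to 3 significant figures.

104 m

True thickness t = w · sin(dip) = 153 × sin 43°
t = 153 × 0.6820 = 104.346 m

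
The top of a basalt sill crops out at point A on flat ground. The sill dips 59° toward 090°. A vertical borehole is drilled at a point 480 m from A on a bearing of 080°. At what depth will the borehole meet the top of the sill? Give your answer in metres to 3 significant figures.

787 m

The hole lies 10° from the dip direction, so the down-dip offset is 480 × cos 10° = 472.71 m.
Depth = down-dip offset × tan(dip) = 472.71 × tan 59° = 472.71 × 1.6643
Depth = 786.72 m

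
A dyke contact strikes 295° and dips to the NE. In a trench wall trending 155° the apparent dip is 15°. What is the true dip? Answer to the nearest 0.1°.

The section is 40° from the strike.
tan(true dip) = tan 15° / sin 40° = 0.4169
true dip = arctan 0.4169 = 22.63°

22.6°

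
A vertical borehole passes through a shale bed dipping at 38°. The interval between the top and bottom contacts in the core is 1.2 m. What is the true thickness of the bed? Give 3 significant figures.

0.946 m

True thickness t = h · cos(dip) = 1.2 × cos 38°
t = 1.2 × 0.7880 = 0.946 m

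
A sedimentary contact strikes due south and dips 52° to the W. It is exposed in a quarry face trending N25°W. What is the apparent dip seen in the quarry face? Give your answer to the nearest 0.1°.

The section lies 25° from the strike.
tan(apparent dip) = tan 52° · sin 25° = 0.5409
apparent dip = arctan 0.5409 = 28.41°

28.4°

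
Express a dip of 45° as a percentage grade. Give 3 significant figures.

grade % = 100 × tan 45° = 100 × 1.0000

100%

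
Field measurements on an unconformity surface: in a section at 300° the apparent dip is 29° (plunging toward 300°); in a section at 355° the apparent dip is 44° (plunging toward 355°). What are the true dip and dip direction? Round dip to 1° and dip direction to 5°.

Represent each trace as a vector plunging at its apparent dip toward its trend (east-north-up frame): v₁ = (-0.757, 0.437, -0.485), v₂ = (-0.063, 0.717, -0.695).
n = v₁ × v₂ = (-0.044, 0.496, 0.515) (taken with n_z > 0).
Dip δ = arctan(|n_h|/n_z) = arctan(0.498/0.515) = 44.0°.
The horizontal component of n points toward azimuth atan2(n_x, n_y) = 355°, the dip direction.

true dip 44°, dip direction 355°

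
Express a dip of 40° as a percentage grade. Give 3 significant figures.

83.9%

grade % = 100 × tan 40° = 100 × 0.8391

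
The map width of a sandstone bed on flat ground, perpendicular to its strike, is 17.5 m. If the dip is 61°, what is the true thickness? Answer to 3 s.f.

15.3 m

True thickness t = w · sin(dip) = 17.5 × sin 61°
t = 17.5 × 0.8746 = 15.306 m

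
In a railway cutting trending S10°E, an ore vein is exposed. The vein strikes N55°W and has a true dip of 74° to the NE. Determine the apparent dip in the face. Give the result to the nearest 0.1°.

Angle between strike (N55°W) and section (S10°E): β = 45°.
tan(apparent dip) = tan 74° · sin 45° = 2.4660
α = arctan(2.4660) = 67.93°

67.9°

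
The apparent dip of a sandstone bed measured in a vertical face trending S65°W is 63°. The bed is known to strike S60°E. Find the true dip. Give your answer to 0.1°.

The section is 55° from the strike.
tan δ = tan α / sin β = tan 63° / sin 55° = 1.9626 / 0.8192 = 2.3959
true dip = arctan 2.3959 = 67.35°

67.3°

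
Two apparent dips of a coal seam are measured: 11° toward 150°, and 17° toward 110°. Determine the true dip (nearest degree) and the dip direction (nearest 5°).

true dip 17°, dip direction 100°

The two traces are lines in the plane: v₁ = (sin 150°·cos 11°, cos 150°·cos 11°, −sin 11°), v₂ = (sin 110°·cos 17°, cos 110°·cos 17°, −sin 17°).
Cross product v₁ × v₂ gives the pole to the plane: n ∝ (0.186, -0.028, 0.603).
Dip δ = arctan(|n_h|/n_z) = arctan(0.188/0.603) = 17.3°.
Dip direction = atan2(0.186, -0.028) = 99° (azimuth of n's horizontal projection).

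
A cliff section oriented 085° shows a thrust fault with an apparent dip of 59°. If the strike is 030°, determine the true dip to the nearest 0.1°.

63.8°

β = acute angle between strike 030° and section 085° = 55°.
tan δ = tan α / sin β = tan 59° / sin 55° = 1.6643 / 0.8192 = 2.0317
true dip = arctan 2.0317 = 63.79°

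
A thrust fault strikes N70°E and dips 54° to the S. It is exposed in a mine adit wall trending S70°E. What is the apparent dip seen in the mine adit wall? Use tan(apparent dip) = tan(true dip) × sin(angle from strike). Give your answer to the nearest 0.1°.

The section lies 40° from the strike.
tan(apparent dip) = tan 54° · sin 40° = 0.8847
α = arctan(0.8847) = 41.50°

41.5°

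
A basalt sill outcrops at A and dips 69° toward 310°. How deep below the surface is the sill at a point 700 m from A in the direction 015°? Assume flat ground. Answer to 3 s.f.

The hole lies 65° from the dip direction, so the down-dip offset is 700 × cos 65° = 295.83 m.
Depth = down-dip offset × tan(dip) = 295.83 × tan 69° = 295.83 × 2.6051
Depth = 770.67 m

771 m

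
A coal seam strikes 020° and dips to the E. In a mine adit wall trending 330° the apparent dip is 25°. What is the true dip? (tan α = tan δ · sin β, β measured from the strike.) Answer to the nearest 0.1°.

β = acute angle between strike 020° and section 330° = 50°.
tan(true dip) = tan 25° / sin 50° = 0.6087
true dip = arctan 0.6087 = 31.33°

31.3°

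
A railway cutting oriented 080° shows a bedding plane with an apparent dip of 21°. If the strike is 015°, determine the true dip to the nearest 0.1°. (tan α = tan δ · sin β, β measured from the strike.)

23.0°

The section is 65° from the strike.
tan(true dip) = tan 21° / sin 65° = 0.4235
δ = arctan(0.4235) = 22.95°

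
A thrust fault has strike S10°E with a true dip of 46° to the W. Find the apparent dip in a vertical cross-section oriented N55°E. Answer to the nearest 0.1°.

The section lies 65° from the strike.
tan α = tan 46° × sin 65° = 1.0355 × 0.9063 = 0.9385
apparent dip = arctan 0.9385 = 43.18°

43.2°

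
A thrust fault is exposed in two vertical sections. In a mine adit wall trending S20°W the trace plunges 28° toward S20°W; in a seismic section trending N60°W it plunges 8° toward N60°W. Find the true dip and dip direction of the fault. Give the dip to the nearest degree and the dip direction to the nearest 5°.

true dip 30°, dip direction 225°

Represent each trace as a vector plunging at its apparent dip toward its trend (east-north-up frame): v₁ = (-0.302, -0.830, -0.469), v₂ = (-0.858, 0.495, -0.139).
n = v₁ × v₂ = (-0.348, -0.361, 0.861) (taken with n_z > 0).
True dip = arccos(n_z / |n|) = arccos(0.8643) = 30.2°.
Dip direction = azimuth of (n_x, n_y) = atan2(-0.348, -0.361) = 224°.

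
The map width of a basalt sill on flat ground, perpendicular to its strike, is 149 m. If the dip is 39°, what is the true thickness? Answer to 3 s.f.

93.8 m

True thickness t = w · sin(dip) = 149 × sin 39°
t = 149 × 0.6293 = 93.769 m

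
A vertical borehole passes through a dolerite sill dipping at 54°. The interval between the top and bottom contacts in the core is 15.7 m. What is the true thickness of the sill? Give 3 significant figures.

True thickness t = h · cos(dip) = 15.7 × cos 54°
t = 15.7 × 0.5878 = 9.228 m

9.23 m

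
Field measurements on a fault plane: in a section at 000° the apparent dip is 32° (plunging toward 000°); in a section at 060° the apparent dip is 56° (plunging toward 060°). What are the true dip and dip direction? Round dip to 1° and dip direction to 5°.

true dip 56°, dip direction 065°

Each apparent-dip line lies in the plane. As unit vectors (x east, y north, z up), v₁ plunges 32°→000° and v₂ plunges 56°→060°.
n = v₁ × v₂ = (0.555, 0.257, 0.411) (taken with n_z > 0).
Dip δ = arctan(|n_h|/n_z) = arctan(0.611/0.411) = 56.1°.
The horizontal component of n points toward azimuth atan2(n_x, n_y) = 65°, the dip direction.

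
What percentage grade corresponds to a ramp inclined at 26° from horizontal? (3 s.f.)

48.8%

grade % = 100 × tan 26° = 100 × 0.4877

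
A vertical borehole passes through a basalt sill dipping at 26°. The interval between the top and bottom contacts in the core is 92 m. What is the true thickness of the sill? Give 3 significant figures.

82.7 m

True thickness t = h · cos(dip) = 92 × cos 26°
t = 92 × 0.8988 = 82.689 m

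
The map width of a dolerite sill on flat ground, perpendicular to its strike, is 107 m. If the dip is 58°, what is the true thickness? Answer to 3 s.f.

90.7 m

True thickness t = w · sin(dip) = 107 × sin 58°
t = 107 × 0.8480 = 90.741 m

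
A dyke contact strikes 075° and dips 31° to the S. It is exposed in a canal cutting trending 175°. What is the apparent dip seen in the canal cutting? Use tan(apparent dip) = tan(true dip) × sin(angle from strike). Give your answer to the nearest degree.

31°

The section lies 80° from the strike.
tan(apparent dip) = tan 31° · sin 80° = 0.5917
apparent dip = arctan 0.5917 = 30.61°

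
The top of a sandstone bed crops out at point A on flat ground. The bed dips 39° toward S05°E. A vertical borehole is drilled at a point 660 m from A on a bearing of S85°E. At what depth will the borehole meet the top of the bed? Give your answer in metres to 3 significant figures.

The hole lies 80° from the dip direction, so the down-dip offset is 660 × cos 80° = 114.61 m.
Depth = down-dip offset × tan(dip) = 114.61 × tan 39° = 114.61 × 0.8098
Depth = 92.81 m

92.8 m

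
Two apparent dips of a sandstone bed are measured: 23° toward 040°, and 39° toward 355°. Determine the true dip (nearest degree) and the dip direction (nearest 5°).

The two traces are lines in the plane: v₁ = (sin 40°·cos 23°, cos 40°·cos 23°, −sin 23°), v₂ = (sin 355°·cos 39°, cos 355°·cos 39°, −sin 39°).
n = v₁ × v₂ = (-0.141, 0.399, 0.506) (taken with n_z > 0).
tan δ = √(n_x²+n_y²)/n_z = 0.423/0.506, so δ = 39.9°.
The horizontal component of n points toward azimuth atan2(n_x, n_y) = 340°, the dip direction.

true dip 40°, dip direction 340°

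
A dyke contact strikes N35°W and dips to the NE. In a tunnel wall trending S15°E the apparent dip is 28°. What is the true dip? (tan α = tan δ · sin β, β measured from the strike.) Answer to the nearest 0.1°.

β = acute angle between strike N35°W and section S15°E = 20°.
tan(true dip) = tan 28° / sin 20° = 1.5546
δ = arctan(1.5546) = 57.25°

57.2°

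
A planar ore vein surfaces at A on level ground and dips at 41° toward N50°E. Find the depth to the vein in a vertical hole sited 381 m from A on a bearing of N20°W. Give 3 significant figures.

The hole lies 70° from the dip direction, so the down-dip offset is 381 × cos 70° = 130.31 m.
Depth = down-dip offset × tan(dip) = 130.31 × tan 41° = 130.31 × 0.8693
Depth = 113.28 m

113 m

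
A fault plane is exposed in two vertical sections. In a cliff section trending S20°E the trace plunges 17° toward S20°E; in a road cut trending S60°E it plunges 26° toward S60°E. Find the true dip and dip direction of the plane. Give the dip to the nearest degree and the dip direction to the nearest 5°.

Represent each trace as a vector plunging at its apparent dip toward its trend (east-north-up frame): v₁ = (0.327, -0.899, -0.292), v₂ = (0.778, -0.449, -0.438).
Cross product v₁ × v₂ gives the pole to the plane: n ∝ (0.263, -0.084, 0.552).
True dip = arccos(n_z / |n|) = arccos(0.8948) = 26.5°.
Dip direction = azimuth of (n_x, n_y) = atan2(0.263, -0.084) = 108°.

true dip 27°, dip direction 110°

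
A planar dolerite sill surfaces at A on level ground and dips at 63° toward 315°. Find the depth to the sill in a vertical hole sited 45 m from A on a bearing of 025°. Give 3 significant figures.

The hole lies 70° from the dip direction, so the down-dip offset is 45 × cos 70° = 15.39 m.
Depth = down-dip offset × tan(dip) = 15.39 × tan 63° = 15.39 × 1.9626
Depth = 30.21 m

30.2 m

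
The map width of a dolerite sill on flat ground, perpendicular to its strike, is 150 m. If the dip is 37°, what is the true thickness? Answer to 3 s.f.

True thickness t = w · sin(dip) = 150 × sin 37°
t = 150 × 0.6018 = 90.272 m

90.3 m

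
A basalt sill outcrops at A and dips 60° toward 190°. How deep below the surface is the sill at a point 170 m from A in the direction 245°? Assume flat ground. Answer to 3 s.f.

169 m

The hole lies 55° from the dip direction, so the down-dip offset is 170 × cos 55° = 97.51 m.
Depth = down-dip offset × tan(dip) = 97.51 × tan 60° = 97.51 × 1.7321
Depth = 168.89 m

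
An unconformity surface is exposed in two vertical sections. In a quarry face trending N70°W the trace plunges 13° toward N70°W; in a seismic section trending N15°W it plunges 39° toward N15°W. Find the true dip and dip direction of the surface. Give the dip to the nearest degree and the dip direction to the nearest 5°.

The two traces are lines in the plane: v₁ = (sin 290°·cos 13°, cos 290°·cos 13°, −sin 13°), v₂ = (sin 345°·cos 39°, cos 345°·cos 39°, −sin 39°).
n = v₁ × v₂ = (0.041, 0.531, 0.620) (taken with n_z > 0).
Dip δ = arctan(|n_h|/n_z) = arctan(0.533/0.620) = 40.6°.
Dip direction = atan2(0.041, 0.531) = 4° (azimuth of n's horizontal projection).

true dip 41°, dip direction 005°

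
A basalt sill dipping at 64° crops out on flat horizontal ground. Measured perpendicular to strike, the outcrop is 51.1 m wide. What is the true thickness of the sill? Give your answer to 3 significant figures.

45.9 m

True thickness t = w · sin(dip) = 51.1 × sin 64°
t = 51.1 × 0.8988 = 45.928 m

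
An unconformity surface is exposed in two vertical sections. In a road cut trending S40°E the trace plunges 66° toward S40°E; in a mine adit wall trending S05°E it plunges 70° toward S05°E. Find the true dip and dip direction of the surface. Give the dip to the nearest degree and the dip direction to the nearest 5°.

Represent each trace as a vector plunging at its apparent dip toward its trend (east-north-up frame): v₁ = (0.261, -0.312, -0.914), v₂ = (0.030, -0.341, -0.940).
Cross product v₁ × v₂ gives the pole to the plane: n ∝ (0.018, -0.218, 0.080).
Dip δ = arctan(|n_h|/n_z) = arctan(0.219/0.080) = 70.0°.
Dip direction = atan2(0.018, -0.218) = 175° (azimuth of n's horizontal projection).

true dip 70°, dip direction 175°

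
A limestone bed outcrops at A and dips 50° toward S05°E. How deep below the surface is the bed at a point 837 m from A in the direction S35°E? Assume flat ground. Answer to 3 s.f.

864 m

The hole lies 30° from the dip direction, so the down-dip offset is 837 × cos 30° = 724.86 m.
Depth = down-dip offset × tan(dip) = 724.86 × tan 50° = 724.86 × 1.1918
Depth = 863.86 m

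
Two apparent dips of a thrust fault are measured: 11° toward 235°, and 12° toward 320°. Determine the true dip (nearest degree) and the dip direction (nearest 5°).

The two traces are lines in the plane: v₁ = (sin 235°·cos 11°, cos 235°·cos 11°, −sin 11°), v₂ = (sin 320°·cos 12°, cos 320°·cos 12°, −sin 12°).
Cross product v₁ × v₂ gives the pole to the plane: n ∝ (-0.260, 0.047, 0.957).
tan δ = √(n_x²+n_y²)/n_z = 0.264/0.957, so δ = 15.4°.
The horizontal component of n points toward azimuth atan2(n_x, n_y) = 280°, the dip direction.

true dip 15°, dip direction 280°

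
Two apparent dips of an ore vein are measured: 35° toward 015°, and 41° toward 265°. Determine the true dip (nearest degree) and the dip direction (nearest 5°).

true dip 54°, dip direction 315°

The two traces are lines in the plane: v₁ = (sin 15°·cos 35°, cos 15°·cos 35°, −sin 35°), v₂ = (sin 265°·cos 41°, cos 265°·cos 41°, −sin 41°).
The plane normal is n = v₁ × v₂ ∝ (-0.557, 0.570, 0.581).
True dip = arccos(n_z / |n|) = arccos(0.5890) = 53.9°.
The horizontal component of n points toward azimuth atan2(n_x, n_y) = 316°, the dip direction.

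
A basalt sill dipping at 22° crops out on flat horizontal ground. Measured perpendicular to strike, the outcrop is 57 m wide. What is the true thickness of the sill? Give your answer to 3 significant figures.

21.4 m

True thickness t = w · sin(dip) = 57 × sin 22°
t = 57 × 0.3746 = 21.353 m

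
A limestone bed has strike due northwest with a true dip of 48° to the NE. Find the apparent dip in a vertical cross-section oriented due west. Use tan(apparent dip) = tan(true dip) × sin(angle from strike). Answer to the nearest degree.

38°

The section lies 45° from the strike.
tan α = tan 48° × sin 45° = 1.1106 × 0.7071 = 0.7853
α = arctan(0.7853) = 38.14°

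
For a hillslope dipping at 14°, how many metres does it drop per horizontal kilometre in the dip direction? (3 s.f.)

249 m

drop per km = 1000 × tan 14° = 1000 × 0.2493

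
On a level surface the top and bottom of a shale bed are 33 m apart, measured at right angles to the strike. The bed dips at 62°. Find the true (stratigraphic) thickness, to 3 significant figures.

True thickness t = w · sin(dip) = 33 × sin 62°
t = 33 × 0.8829 = 29.137 m

29.1 m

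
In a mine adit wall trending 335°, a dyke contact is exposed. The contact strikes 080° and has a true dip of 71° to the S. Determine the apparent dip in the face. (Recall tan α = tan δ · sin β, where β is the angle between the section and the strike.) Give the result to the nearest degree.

70°

The section lies 75° from the strike.
tan(apparent dip) = tan 71° · sin 75° = 2.8053
apparent dip = arctan 2.8053 = 70.38°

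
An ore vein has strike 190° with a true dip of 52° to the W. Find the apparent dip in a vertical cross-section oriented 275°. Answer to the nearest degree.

The strike is 190° and the section trends 275°; the acute angle between them is β = 85°.
tan α = tan 52° × sin 85° = 1.2799 × 0.9962 = 1.2751
apparent dip = arctan 1.2751 = 51.89°

52°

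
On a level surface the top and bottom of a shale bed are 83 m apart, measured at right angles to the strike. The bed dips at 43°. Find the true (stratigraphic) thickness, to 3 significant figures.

56.6 m

True thickness t = w · sin(dip) = 83 × sin 43°
t = 83 × 0.6820 = 56.606 m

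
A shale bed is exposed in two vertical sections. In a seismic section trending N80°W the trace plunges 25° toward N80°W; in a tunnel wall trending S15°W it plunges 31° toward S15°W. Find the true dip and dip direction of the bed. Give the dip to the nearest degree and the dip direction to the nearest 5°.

Each apparent-dip line lies in the plane. As unit vectors (x east, y north, z up), v₁ plunges 25°→N80°W and v₂ plunges 31°→S15°W.
The plane normal is n = v₁ × v₂ ∝ (-0.431, -0.366, 0.774).
Dip δ = arctan(|n_h|/n_z) = arctan(0.565/0.774) = 36.1°.
The horizontal component of n points toward azimuth atan2(n_x, n_y) = 230°, the dip direction.

true dip 36°, dip direction 230°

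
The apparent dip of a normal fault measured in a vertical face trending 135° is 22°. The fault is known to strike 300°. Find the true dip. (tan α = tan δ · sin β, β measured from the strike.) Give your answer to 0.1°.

57.4°

The section is 15° from the strike.
tan(true dip) = tan 22° / sin 15° = 1.5610
true dip = arctan 1.5610 = 57.36°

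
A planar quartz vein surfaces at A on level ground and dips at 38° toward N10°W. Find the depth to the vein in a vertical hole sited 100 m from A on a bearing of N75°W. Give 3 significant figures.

The hole lies 65° from the dip direction, so the down-dip offset is 100 × cos 65° = 42.26 m.
Depth = down-dip offset × tan(dip) = 42.26 × tan 38° = 42.26 × 0.7813
Depth = 33.02 m

33.0 m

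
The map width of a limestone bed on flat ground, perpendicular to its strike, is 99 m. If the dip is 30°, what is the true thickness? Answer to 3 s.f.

True thickness t = w · sin(dip) = 99 × sin 30°
t = 99 × 0.5000 = 49.500 m

49.5 m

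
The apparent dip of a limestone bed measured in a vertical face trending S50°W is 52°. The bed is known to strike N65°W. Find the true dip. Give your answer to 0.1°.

54.7°

β = acute angle between strike N65°W and section S50°W = 65°.
tan(true dip) = tan 52° / sin 65° = 1.4123
δ = arctan(1.4123) = 54.70°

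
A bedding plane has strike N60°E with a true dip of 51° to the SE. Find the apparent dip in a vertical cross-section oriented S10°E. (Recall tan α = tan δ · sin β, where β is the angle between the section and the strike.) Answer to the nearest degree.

49°

The strike is N60°E and the section trends S10°E; the acute angle between them is β = 70°.
tan α = tan 51° × sin 70° = 1.2349 × 0.9397 = 1.1604
apparent dip = arctan 1.1604 = 49.25°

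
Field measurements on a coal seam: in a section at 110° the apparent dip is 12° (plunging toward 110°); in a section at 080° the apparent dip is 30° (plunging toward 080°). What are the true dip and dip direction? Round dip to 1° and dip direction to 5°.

The two traces are lines in the plane: v₁ = (sin 110°·cos 12°, cos 110°·cos 12°, −sin 12°), v₂ = (sin 80°·cos 30°, cos 80°·cos 30°, −sin 30°).
The plane normal is n = v₁ × v₂ ∝ (0.199, 0.282, 0.424).
True dip = arccos(n_z / |n|) = arccos(0.7753) = 39.2°.
Dip direction = azimuth of (n_x, n_y) = atan2(0.199, 0.282) = 35°.

true dip 39°, dip direction 035°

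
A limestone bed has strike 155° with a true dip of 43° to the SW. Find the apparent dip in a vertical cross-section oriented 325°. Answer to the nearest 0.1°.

Angle between strike (155°) and section (325°): β = 10°.
tan(apparent dip) = tan 43° · sin 10° = 0.1619
α = arctan(0.1619) = 9.20°

9.2°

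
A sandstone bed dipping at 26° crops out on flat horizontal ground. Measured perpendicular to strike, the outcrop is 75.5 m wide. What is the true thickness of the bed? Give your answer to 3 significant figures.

True thickness t = w · sin(dip) = 75.5 × sin 26°
t = 75.5 × 0.4384 = 33.097 m

33.1 m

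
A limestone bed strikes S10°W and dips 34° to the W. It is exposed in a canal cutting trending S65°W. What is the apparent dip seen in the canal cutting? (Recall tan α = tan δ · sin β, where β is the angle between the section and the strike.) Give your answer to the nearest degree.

The strike is S10°W and the section trends S65°W; the acute angle between them is β = 55°.
tan(apparent dip) = tan 34° · sin 55° = 0.5525
α = arctan(0.5525) = 28.92°

29°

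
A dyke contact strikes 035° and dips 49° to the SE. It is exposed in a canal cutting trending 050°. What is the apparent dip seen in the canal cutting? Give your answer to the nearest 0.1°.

Angle between strike (035°) and section (050°): β = 15°.
tan(apparent dip) = tan 49° · sin 15° = 0.2977
apparent dip = arctan 0.2977 = 16.58°

16.6°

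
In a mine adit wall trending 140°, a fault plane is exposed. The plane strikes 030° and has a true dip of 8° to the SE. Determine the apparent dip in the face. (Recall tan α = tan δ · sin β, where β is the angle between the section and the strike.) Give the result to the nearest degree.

The strike is 030° and the section trends 140°; the acute angle between them is β = 70°.
tan α = tan 8° × sin 70° = 0.1405 × 0.9397 = 0.1321
apparent dip = arctan 0.1321 = 7.52°

8°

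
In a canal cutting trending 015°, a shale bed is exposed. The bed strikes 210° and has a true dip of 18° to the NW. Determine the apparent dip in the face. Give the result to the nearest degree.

5°

Angle between strike (210°) and section (015°): β = 15°.
tan(apparent dip) = tan 18° · sin 15° = 0.0841
α = arctan(0.0841) = 4.81°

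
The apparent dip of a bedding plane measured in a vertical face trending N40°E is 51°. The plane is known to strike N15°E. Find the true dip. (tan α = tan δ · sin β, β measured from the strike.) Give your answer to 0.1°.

71.1°

The section is 25° from the strike.
tan δ = tan α / sin β = tan 51° / sin 25° = 1.2349 / 0.4226 = 2.9220
δ = arctan(2.9220) = 71.11°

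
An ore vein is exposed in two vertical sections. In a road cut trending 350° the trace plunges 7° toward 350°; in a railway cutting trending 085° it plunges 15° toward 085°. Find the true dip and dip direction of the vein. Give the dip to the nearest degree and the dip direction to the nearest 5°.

Represent each trace as a vector plunging at its apparent dip toward its trend (east-north-up frame): v₁ = (-0.172, 0.977, -0.122), v₂ = (0.962, 0.084, -0.259).
The plane normal is n = v₁ × v₂ ∝ (0.243, 0.162, 0.955).
Dip δ = arctan(|n_h|/n_z) = arctan(0.292/0.955) = 17.0°.
The horizontal component of n points toward azimuth atan2(n_x, n_y) = 56°, the dip direction.

true dip 17°, dip direction 055°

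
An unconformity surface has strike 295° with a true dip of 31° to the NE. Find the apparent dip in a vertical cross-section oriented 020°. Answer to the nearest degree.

31°

The section lies 85° from the strike.
tan(apparent dip) = tan 31° · sin 85° = 0.5986
apparent dip = arctan 0.5986 = 30.90°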